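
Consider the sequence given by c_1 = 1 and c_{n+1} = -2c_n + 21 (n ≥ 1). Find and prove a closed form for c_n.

Claim: c_n = 3·(-2)^n + 7.

Base case: c_1 = 1, and 3·(-2)^1 + 7 = -6 + 7 = 1.
Assume c_r = 3·(-2)^r + 7 for some r ≥ 1.
Then c_{r+1} = -2c_r + 21 = -2·(3·(-2)^r + 7) + 21 = -6·(-2)^r − 14 + 21 = 3·(-2)^{r+1} + 7.
Hence c_n = 3·(-2)^n + 7 for every n ≥ 1, by induction.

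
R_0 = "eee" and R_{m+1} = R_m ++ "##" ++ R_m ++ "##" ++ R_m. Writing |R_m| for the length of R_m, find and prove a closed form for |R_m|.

Claim: |R_m| = 5·3^m − 2.

Base case: |R_0| = 3, and 5·3^0 − 2 = 3.
Assume |R_k| = 5·3^k − 2.
Then |R_{k+1}| = 3|R_k| + 4 = 3(5·3^k − 2) + 4 = 5·3^{k+1} − 6 + 4 = 5·3^{k+1} − 2.
This completes the inductive step, so |R_m| = 5·3^m − 2 for all m ≥ 0.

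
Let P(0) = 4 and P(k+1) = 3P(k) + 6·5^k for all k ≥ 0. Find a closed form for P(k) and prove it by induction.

Claim: P(k) = 3^k + 3·5^k.

Base case: P(0) = 4, and 3^0 + 3·5^0 = 1 + 3 = 4.
Assume P(m) = 3^m + 3·5^m for some m ≥ 0.
Then P(m+1) = 3P(m) + 6·5^m = 3·(3^m + 3·5^m) + 6·5^m = 3^{m+1} + 9·5^m + 6·5^m = 3^{m+1} + 15·5^m = 3^{m+1} + 3·5^{m+1}.
Hence P(k) = 3^k + 3·5^k for every k ≥ 0, by induction.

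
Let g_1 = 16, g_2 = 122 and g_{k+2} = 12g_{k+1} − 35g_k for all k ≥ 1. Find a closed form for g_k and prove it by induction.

Claim: g_k = 3·7^k − 5^k.

Base cases: g_1 = 16 and 3·7^1 − 5^1 = 16; g_2 = 122 and 3·7^2 − 5^2 = 122.
Assume g_j = 3·7^j − 5^j for all 1 ≤ j ≤ m, where m ≥ 2.
Then g_{m+1} = 12g_m − 35g_{m−1} = 12·(3·7^m − 5^m) − 35·(3·7^{m−1} − 5^{m−1}) = 3·(12·7 − 35)7^{m−1} − (12·5 − 35)5^{m−1} = 147·7^{m−1} − 25·5^{m−1} = 3·7^{m+1} − 5^{m+1}.
So the formula holds for m+1, and by strong induction g_k = 3·7^k − 5^k for all k ≥ 1.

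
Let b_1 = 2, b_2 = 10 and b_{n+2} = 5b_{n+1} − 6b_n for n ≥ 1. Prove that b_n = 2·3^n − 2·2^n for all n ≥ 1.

Base cases: b_1 = 2 and 2·3^1 − 2·2^1 = 2; b_2 = 10 and 2·3^2 − 2·2^2 = 10.
Assume b_i = 2·3^i − 2·2^i for all 1 ≤ i ≤ j, where j ≥ 2.
Then b_{j+1} = 5b_j − 6b_{j−1} = 5·(2·3^j − 2·2^j) − 6·(2·3^{j−1} − 2·2^{j−1}) = 2·(5·3 − 6)3^{j−1} − 2·(5·2 − 6)2^{j−1} = 18·3^{j−1} − 8·2^{j−1} = 2·3^{j+1} − 2·2^{j+1}.
Hence b_n = 2·3^n − 2·2^n for every n ≥ 1, by strong induction.

b_n = 2·3^n − 2·2^n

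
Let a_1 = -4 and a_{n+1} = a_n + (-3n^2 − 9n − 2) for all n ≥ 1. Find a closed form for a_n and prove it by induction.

Claim: a_n = -n^3 − 3n^2 + 2n − 2.

Base case: a_1 = -4, and -1^3 − 3·1^2 + 2·1 − 2 = -4.
Assume a_k = -k^3 − 3k^2 + 2k − 2.
Then a_{k+1} = a_k + (-3k^2 − 9k − 2) = (-k^3 − 3k^2 + 2k − 2) + (-3k^2 − 9k − 2) = -k^3 − 6k^2 − 7k − 4,
and -(k+1)^3 − 3·(k+1)^2 + 2·(k+1) − 2 = -k^3 − 6k^2 − 7k − 4.
This completes the inductive step, so a_n = -n^3 − 3n^2 + 2n − 2 for all n ≥ 1.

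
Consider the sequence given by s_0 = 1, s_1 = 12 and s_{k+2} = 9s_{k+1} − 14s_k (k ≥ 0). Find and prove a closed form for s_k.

Claim: s_k = -2^k + 2·7^k.

Base cases: s_0 = 1 and -2^0 + 2·7^0 = 1; s_1 = 12 and -2^1 + 2·7^1 = 12.
Assume s_j = -2^j + 2·7^j for all 0 ≤ j ≤ r, where r ≥ 1.
Then s_{r+1} = 9s_r − 14s_{r−1} = 9·(-2^r + 2·7^r) − 14·(-2^{r−1} + 2·7^{r−1}) = -(9·2 − 14)2^{r−1} + 2·(9·7 − 14)7^{r−1} = -4·2^{r−1} + 98·7^{r−1} = -2^{r+1} + 2·7^{r+1}.
By strong induction, s_k = -2^k + 2·7^k for all k ≥ 0.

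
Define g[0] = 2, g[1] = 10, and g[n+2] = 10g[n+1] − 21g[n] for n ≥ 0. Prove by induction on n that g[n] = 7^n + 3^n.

Base cases: g[0] = 2 and 7^0 + 3^0 = 2; g[1] = 10 and 7^1 + 3^1 = 10.
Assume g[j] = 7^j + 3^j for all 0 ≤ j ≤ r, where r ≥ 1.
Then g[r+1] = 10g[r] − 21g[r−1] = 10·(7^r + 3^r) − 21·(7^{r−1} + 3^{r−1}) = (10·7 − 21)7^{r−1} + (10·3 − 21)3^{r−1} = 49·7^{r−1} + 9·3^{r−1} = 7^{r+1} + 3^{r+1}.
By strong induction, g[n] = 7^n + 3^n for all n ≥ 0.

g[n] = 7^n + 3^n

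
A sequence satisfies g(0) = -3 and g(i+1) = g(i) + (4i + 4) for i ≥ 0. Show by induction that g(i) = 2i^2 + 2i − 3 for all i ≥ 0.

Base case: g(0) = -3, and 2·0^2 + 2·0 − 3 = -3.
Assume g(m) = 2m^2 + 2m − 3.
Then g(m+1) = g(m) + (4m + 4) = (2m^2 + 2m − 3) + (4m + 4) = 2m^2 + 6m + 1,
and 2·(m+1)^2 + 2·(m+1) − 3 = 2m^2 + 6m + 1.
By induction, g(i) = 2i^2 + 2i − 3 for all i ≥ 0.

g(i) = 2i^2 + 2i − 3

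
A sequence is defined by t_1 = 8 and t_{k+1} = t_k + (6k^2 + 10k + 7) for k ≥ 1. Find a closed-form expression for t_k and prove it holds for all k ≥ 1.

Claim: t_k = 2k^3 + 2k^2 + 3k + 1.

Base case: t_1 = 8, and 2·1^3 + 2·1^2 + 3·1 + 1 = 8.
Assume t_j = 2j^3 + 2j^2 + 3j + 1.
Then t_{j+1} = t_j + (6j^2 + 10j + 7) = (2j^3 + 2j^2 + 3j + 1) + (6j^2 + 10j + 7) = 2j^3 + 8j^2 + 13j + 8,
and 2·(j+1)^3 + 2·(j+1)^2 + 3·(j+1) + 1 = 2j^3 + 8j^2 + 13j + 8.
Hence t_k = 2k^3 + 2k^2 + 3k + 1 for every k ≥ 1, by induction.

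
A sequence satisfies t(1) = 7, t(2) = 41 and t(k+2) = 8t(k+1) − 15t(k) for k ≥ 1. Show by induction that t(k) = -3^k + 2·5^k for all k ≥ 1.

Base cases: t(1) = 7 and -3^1 + 2·5^1 = 7; t(2) = 41 and -3^2 + 2·5^2 = 41.
Assume t(i) = -3^i + 2·5^i for all 1 ≤ i ≤ j, where j ≥ 2.
Then t(j+1) = 8t(j) − 15t(j−1) = 8·(-3^j + 2·5^j) − 15·(-3^{j−1} + 2·5^{j−1}) = -(8·3 − 15)3^{j−1} + 2·(8·5 − 15)5^{j−1} = -9·3^{j−1} + 50·5^{j−1} = -3^{j+1} + 2·5^{j+1}.
Hence t(k) = -3^k + 2·5^k for every k ≥ 1, by strong induction.

t(k) = -3^k + 2·5^k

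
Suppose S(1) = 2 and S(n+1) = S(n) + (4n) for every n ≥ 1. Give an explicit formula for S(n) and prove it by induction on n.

Claim: S(n) = 2n^2 − 2n + 2.

Base case: S(1) = 2, and 2·1^2 − 2·1 + 2 = 2.
Assume S(j) = 2j^2 − 2j + 2.
Then S(j+1) = S(j) + (4j) = (2j^2 − 2j + 2) + (4j) = 2j^2 + 2j + 2,
and 2·(j+1)^2 − 2·(j+1) + 2 = 2j^2 + 2j + 2.
By induction, S(n) = 2n^2 − 2n + 2 for all n ≥ 1.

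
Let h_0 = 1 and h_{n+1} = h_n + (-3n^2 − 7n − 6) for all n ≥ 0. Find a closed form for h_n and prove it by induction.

Claim: h_n = -n^3 − 2n^2 − 3n + 1.

Base case: h_0 = 1, and -0^3 − 2·0^2 − 3·0 + 1 = 1.
Assume h_k = -k^3 − 2k^2 − 3k + 1.
Then h_{k+1} = h_k + (-3k^2 − 7k − 6) = (-k^3 − 2k^2 − 3k + 1) + (-3k^2 − 7k − 6) = -k^3 − 5k^2 − 10k − 5,
and -(k+1)^3 − 2·(k+1)^2 − 3·(k+1) + 1 = -k^3 − 5k^2 − 10k − 5.
This completes the inductive step, so h_n = -n^3 − 2n^2 − 3n + 1 for all n ≥ 0.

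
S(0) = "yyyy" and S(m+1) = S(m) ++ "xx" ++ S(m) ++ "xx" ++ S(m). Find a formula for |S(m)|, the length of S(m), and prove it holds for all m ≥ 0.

Claim: |S(m)| = 6·3^m − 2.

Base case: |S(0)| = 4, and 6·3^0 − 2 = 4.
Assume |S(k)| = 6·3^k − 2.
Then |S(k+1)| = 3|S(k)| + 4 = 3(6·3^k − 2) + 4 = 6·3^{k+1} − 6 + 4 = 6·3^{k+1} − 2.
This completes the inductive step, so |S(m)| = 6·3^m − 2 for all m ≥ 0.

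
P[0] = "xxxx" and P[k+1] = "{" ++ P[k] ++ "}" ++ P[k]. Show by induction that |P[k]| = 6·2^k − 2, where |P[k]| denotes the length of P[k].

Base case: |P[0]| = 4, and 6·2^0 − 2 = 4.
Assume |P[r]| = 6·2^r − 2.
Then |P[r+1]| = 1 + |P[r]| + 1 + |P[r]| = 2|P[r]| + 2 = 2(6·2^r − 2) + 2 = 6·2^{r+1} − 4 + 2 = 6·2^{r+1} − 2.
Hence |P[k]| = 6·2^k − 2 for every k ≥ 0, by induction.

|P[k]| = 6·2^k − 2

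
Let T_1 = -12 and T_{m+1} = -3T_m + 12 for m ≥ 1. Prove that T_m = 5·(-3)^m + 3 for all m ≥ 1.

Base case: T_1 = -12, and 5·(-3)^1 + 3 = -15 + 3 = -12.
Assume T_r = 5·(-3)^r + 3 for some r ≥ 1.
Then T_{r+1} = -3T_r + 12 = -3·(5·(-3)^r + 3) + 12 = -15·(-3)^r − 9 + 12 = 5·(-3)^{r+1} + 3.
This completes the inductive step, so T_m = 5·(-3)^m + 3 for all m ≥ 1.

T_m = 5·(-3)^m + 3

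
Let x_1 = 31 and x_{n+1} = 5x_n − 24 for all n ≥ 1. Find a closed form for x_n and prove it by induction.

Claim: x_n = 5^{n+1} + 6.

Base case: x_1 = 31, and 5^{1+1} + 6 = 25 + 6 = 31.
Assume x_j = 5^{j+1} + 6 for some j ≥ 1.
Then x_{j+1} = 5x_j − 24 = 5·(5^{j+1} + 6) − 24 = 5^{j+2} + 30 − 24 = 5^{j+2} + 6.
So the formula holds for j+1, and by induction x_n = 5^{n+1} + 6 for all n ≥ 1.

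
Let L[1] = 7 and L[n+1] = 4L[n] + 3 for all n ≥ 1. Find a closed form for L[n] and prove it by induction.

Claim: L[n] = 2·4^n − 1.

Base case: L[1] = 7, and 2·4^1 − 1 = 8 − 1 = 7.
Assume L[m] = 2·4^m − 1 for some m ≥ 1.
Then L[m+1] = 4L[m] + 3 = 4·(2·4^m − 1) + 3 = 8·4^m − 4 + 3 = 2·4^{m+1} − 1.
By induction, L[n] = 2·4^n − 1 for all n ≥ 1.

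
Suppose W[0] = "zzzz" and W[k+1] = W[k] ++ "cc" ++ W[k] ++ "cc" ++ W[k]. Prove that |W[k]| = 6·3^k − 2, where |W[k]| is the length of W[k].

Base case: |W[0]| = 4, and 6·3^0 − 2 = 4.
Assume |W[r]| = 6·3^r − 2.
Then |W[r+1]| = 3|W[r]| + 4 = 3(6·3^r − 2) + 4 = 6·3^{r+1} − 6 + 4 = 6·3^{r+1} − 2.
By induction, |W[k]| = 6·3^k − 2 for all k ≥ 0.

|W[k]| = 6·3^k − 2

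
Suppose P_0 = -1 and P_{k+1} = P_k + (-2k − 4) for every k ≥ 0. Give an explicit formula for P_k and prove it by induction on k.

Claim: P_k = -k^2 − 3k − 1.

Base case: P_0 = -1, and -0^2 − 3·0 − 1 = -1.
Assume P_j = -j^2 − 3j − 1.
Then P_{j+1} = P_j + (-2j − 4) = (-j^2 − 3j − 1) + (-2j − 4) = -j^2 − 5j − 5,
and -(j+1)^2 − 3·(j+1) − 1 = -j^2 − 5j − 5.
Hence P_k = -k^2 − 3k − 1 for every k ≥ 0, by induction.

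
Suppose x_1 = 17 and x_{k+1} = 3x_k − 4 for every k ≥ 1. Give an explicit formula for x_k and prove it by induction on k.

Claim: x_k = 5·3^k + 2.

Base case: x_1 = 17, and 5·3^1 + 2 = 15 + 2 = 17.
Assume x_r = 5·3^r + 2 for some r ≥ 1.
Then x_{r+1} = 3x_r − 4 = 3·(5·3^r + 2) − 4 = 15·3^r + 6 − 4 = 5·3^{r+1} + 2.
So the formula holds for r+1, and by induction x_k = 5·3^k + 2 for all k ≥ 1.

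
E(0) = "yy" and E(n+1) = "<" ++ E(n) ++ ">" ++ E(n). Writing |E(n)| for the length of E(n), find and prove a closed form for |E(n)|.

Claim: |E(n)| = 2^{n+2} − 2.

Base case: |E(0)| = 2, and 2^{0+2} − 2 = 2.
Assume |E(j)| = 2^{j+2} − 2.
Then |E(j+1)| = 1 + |E(j)| + 1 + |E(j)| = 2|E(j)| + 2 = 2(2^{j+2} − 2) + 2 = 2^{j+3} − 4 + 2 = 2^{j+3} − 2.
So the formula holds for j+1, and by induction |E(n)| = 2^{n+2} − 2 for all n ≥ 0.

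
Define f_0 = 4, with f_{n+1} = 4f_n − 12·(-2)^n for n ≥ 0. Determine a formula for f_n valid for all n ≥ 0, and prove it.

Claim: f_n = 2·4^n + 2·(-2)^n.

Base case: f_0 = 4, and 2·4^0 + 2·(-2)^0 = 2 + 2 = 4.
Assume f_k = 2·4^k + 2·(-2)^k for some k ≥ 0.
Then f_{k+1} = 4f_k − 12·(-2)^k = 4·(2·4^k + 2·(-2)^k) − 12·(-2)^k = 2·4^{k+1} + 8·(-2)^k − 12·(-2)^k = 2·4^{k+1} − 4·(-2)^k = 2·4^{k+1} + 2·(-2)^{k+1}.
Hence f_n = 2·4^n + 2·(-2)^n for every n ≥ 0, by induction.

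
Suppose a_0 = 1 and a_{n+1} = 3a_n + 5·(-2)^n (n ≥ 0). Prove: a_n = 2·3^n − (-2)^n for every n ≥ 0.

Base case: a_0 = 1, and 2·3^0 − (-2)^0 = 2 − 1 = 1.
Assume a_m = 2·3^m − (-2)^m for some m ≥ 0.
Then a_{m+1} = 3a_m + 5·(-2)^m = 3·(2·3^m − (-2)^m) + 5·(-2)^m = 2·3^{m+1} − 3·(-2)^m + 5·(-2)^m = 2·3^{m+1} + 2·(-2)^m = 2·3^{m+1} − (-2)^{m+1}.
Hence a_n = 2·3^n − (-2)^n for every n ≥ 0, by induction.

a_n = 2·3^n − (-2)^n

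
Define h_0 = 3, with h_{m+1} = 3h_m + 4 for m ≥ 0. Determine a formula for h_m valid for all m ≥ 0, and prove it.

Claim: h_m = 5·3^m − 2.

Base case: h_0 = 3, and 5·3^0 − 2 = 5 − 2 = 3.
Assume h_r = 5·3^r − 2 for some r ≥ 0.
Then h_{r+1} = 3h_r + 4 = 3·(5·3^r − 2) + 4 = 15·3^r − 6 + 4 = 5·3^{r+1} − 2.
By induction, h_m = 5·3^m − 2 for all m ≥ 0.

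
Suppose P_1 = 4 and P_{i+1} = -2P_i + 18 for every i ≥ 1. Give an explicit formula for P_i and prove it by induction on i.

Claim: P_i = (-2)^i + 6.

Base case: P_1 = 4, and (-2)^1 + 6 = -2 + 6 = 4.
Assume P_k = (-2)^k + 6 for some k ≥ 1.
Then P_{k+1} = -2P_k + 18 = -2·((-2)^k + 6) + 18 = -2·(-2)^k − 12 + 18 = (-2)^{k+1} + 6.
So the formula holds for k+1, and by induction P_i = (-2)^i + 6 for all i ≥ 1.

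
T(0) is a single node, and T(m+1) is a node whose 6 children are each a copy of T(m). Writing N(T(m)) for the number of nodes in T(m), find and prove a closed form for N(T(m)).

Claim: N(T(m)) = (6^{m+1} − 1)/5.

Base case: N(T(0)) = 1, and (6^{0+1} − 1)/5 = 1.
Assume N(T(r)) = (6^{r+1} − 1)/5.
Then N(T(r+1)) = 1 + 6N(T(r)) = 1 + 6·(6^{r+1} − 1)/5 = 1 + (6^{r+2} − 6)/5 = (5 + 6^{r+2} − 6)/5 = (6^{r+2} − 1)/5.
Hence N(T(m)) = (6^{m+1} − 1)/5 for every m ≥ 0, by induction.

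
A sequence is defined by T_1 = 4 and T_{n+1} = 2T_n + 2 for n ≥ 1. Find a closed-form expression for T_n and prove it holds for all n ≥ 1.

Claim: T_n = 3·2^n − 2.

Base case: T_1 = 4, and 3·2^1 − 2 = 6 − 2 = 4.
Assume T_k = 3·2^k − 2 for some k ≥ 1.
Then T_{k+1} = 2T_k + 2 = 2·(3·2^k − 2) + 2 = 6·2^k − 4 + 2 = 3·2^{k+1} − 2.
This completes the inductive step, so T_n = 3·2^n − 2 for all n ≥ 1.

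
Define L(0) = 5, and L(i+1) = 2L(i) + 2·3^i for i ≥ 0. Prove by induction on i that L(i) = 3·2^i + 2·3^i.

Base case: L(0) = 5, and 3·2^0 + 2·3^0 = 3 + 2 = 5.
Assume L(j) = 3·2^j + 2·3^j for some j ≥ 0.
Then L(j+1) = 2L(j) + 2·3^j = 2·(3·2^j + 2·3^j) + 2·3^j = 3·2^{j+1} + 4·3^j + 2·3^j = 3·2^{j+1} + 6·3^j = 3·2^{j+1} + 2·3^{j+1}.
By induction, L(i) = 3·2^i + 2·3^i for all i ≥ 0.

L(i) = 3·2^i + 2·3^i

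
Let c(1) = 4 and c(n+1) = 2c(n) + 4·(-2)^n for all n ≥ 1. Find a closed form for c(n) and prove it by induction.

Claim: c(n) = 2^n − (-2)^n.

Base case: c(1) = 4, and 2^1 − (-2)^1 = 2 + 2 = 4.
Assume c(j) = 2^j − (-2)^j for some j ≥ 1.
Then c(j+1) = 2c(j) + 4·(-2)^j = 2·(2^j − (-2)^j) + 4·(-2)^j = 2^{j+1} − 2·(-2)^j + 4·(-2)^j = 2^{j+1} + 2·(-2)^j = 2^{j+1} − (-2)^{j+1}.
This completes the inductive step, so c(n) = 2^n − (-2)^n for all n ≥ 1.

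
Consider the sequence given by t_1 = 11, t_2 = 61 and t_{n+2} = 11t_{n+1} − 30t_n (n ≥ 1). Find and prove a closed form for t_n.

Claim: t_n = 5^n + 6^n.

Base cases: t_1 = 11 and 5^1 + 6^1 = 11; t_2 = 61 and 5^2 + 6^2 = 61.
Assume t_j = 5^j + 6^j for all 1 ≤ j ≤ k, where k ≥ 2.
Then t_{k+1} = 11t_k − 30t_{k−1} = 11·(5^k + 6^k) − 30·(5^{k−1} + 6^{k−1}) = (11·5 − 30)5^{k−1} + (11·6 − 30)6^{k−1} = 25·5^{k−1} + 36·6^{k−1} = 5^{k+1} + 6^{k+1}.
Hence t_n = 5^n + 6^n for every n ≥ 1, by strong induction.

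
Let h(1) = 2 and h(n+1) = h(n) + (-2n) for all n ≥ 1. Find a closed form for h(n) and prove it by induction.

Claim: h(n) = -n^2 + n + 2.

Base case: h(1) = 2, and -1^2 + 1 + 2 = 2.
Assume h(k) = -k^2 + k + 2.
Then h(k+1) = h(k) + (-2k) = (-k^2 + k + 2) + (-2k) = -k^2 − k + 2,
and -(k+1)^2 + (k+1) + 2 = -k^2 − k + 2.
Hence h(n) = -n^2 + n + 2 for every n ≥ 1, by induction.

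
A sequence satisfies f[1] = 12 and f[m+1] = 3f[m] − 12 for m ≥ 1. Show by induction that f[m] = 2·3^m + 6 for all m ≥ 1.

Base case: f[1] = 12, and 2·3^1 + 6 = 6 + 6 = 12.
Assume f[k] = 2·3^k + 6 for some k ≥ 1.
Then f[k+1] = 3f[k] − 12 = 3·(2·3^k + 6) − 12 = 6·3^k + 18 − 12 = 2·3^{k+1} + 6.
Hence f[m] = 2·3^m + 6 for every m ≥ 1, by induction.

f[m] = 2·3^m + 6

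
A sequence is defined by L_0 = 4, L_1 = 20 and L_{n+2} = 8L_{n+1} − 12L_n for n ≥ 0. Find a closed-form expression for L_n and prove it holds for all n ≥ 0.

Claim: L_n = 3·6^n + 2^n.

Base cases: L_0 = 4 and 3·6^0 + 2^0 = 4; L_1 = 20 and 3·6^1 + 2^1 = 20.
Assume L_j = 3·6^j + 2^j for all 0 ≤ j ≤ r, where r ≥ 1.
Then L_{r+1} = 8L_r − 12L_{r−1} = 8·(3·6^r + 2^r) − 12·(3·6^{r−1} + 2^{r−1}) = 3·(8·6 − 12)6^{r−1} + (8·2 − 12)2^{r−1} = 108·6^{r−1} + 4·2^{r−1} = 3·6^{r+1} + 2^{r+1}.
So the formula holds for r+1, and by strong induction L_n = 3·6^n + 2^n for all n ≥ 0.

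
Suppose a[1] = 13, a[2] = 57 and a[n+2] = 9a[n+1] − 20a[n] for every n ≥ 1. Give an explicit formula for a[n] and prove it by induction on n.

Claim: a[n] = 5^n + 2·4^n.

Base cases: a[1] = 13 and 5^1 + 2·4^1 = 13; a[2] = 57 and 5^2 + 2·4^2 = 57.
Assume a[i] = 5^i + 2·4^i for all 1 ≤ i ≤ j, where j ≥ 2.
Then a[j+1] = 9a[j] − 20a[j−1] = 9·(5^j + 2·4^j) − 20·(5^{j−1} + 2·4^{j−1}) = (9·5 − 20)5^{j−1} + 2·(9·4 − 20)4^{j−1} = 25·5^{j−1} + 32·4^{j−1} = 5^{j+1} + 2·4^{j+1}.
By strong induction, a[n] = 5^n + 2·4^n for all n ≥ 1.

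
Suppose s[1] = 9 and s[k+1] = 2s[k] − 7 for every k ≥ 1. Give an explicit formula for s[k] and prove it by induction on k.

Claim: s[k] = 2^k + 7.

Base case: s[1] = 9, and 2^1 + 7 = 2 + 7 = 9.
Assume s[m] = 2^m + 7 for some m ≥ 1.
Then s[m+1] = 2s[m] − 7 = 2·(2^m + 7) − 7 = 2^{m+1} + 14 − 7 = 2^{m+1} + 7.
This completes the inductive step, so s[k] = 2^k + 7 for all k ≥ 1.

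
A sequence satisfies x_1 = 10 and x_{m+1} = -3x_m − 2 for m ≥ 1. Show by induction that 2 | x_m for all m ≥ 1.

Base case: x_1 = 10 = 2·5, so 2 | x_1.
Assume 2 | x_j, so x_j = 2t for some integer t.
Then x_{j+1} = -3x_j − 2 = -3·(2t) − 2 = 2(-3t − 1), so 2 | x_{j+1}.
By induction, 2 | x_m for all m ≥ 1.

2 | x_m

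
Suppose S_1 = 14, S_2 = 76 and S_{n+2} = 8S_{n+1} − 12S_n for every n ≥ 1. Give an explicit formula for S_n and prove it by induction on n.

Claim: S_n = 2^n + 2·6^n.

Base cases: S_1 = 14 and 2^1 + 2·6^1 = 14; S_2 = 76 and 2^2 + 2·6^2 = 76.
Assume S_j = 2^j + 2·6^j for all 1 ≤ j ≤ r, where r ≥ 2.
Then S_{r+1} = 8S_r − 12S_{r−1} = 8·(2^r + 2·6^r) − 12·(2^{r−1} + 2·6^{r−1}) = (8·2 − 12)2^{r−1} + 2·(8·6 − 12)6^{r−1} = 4·2^{r−1} + 72·6^{r−1} = 2^{r+1} + 2·6^{r+1}.
This completes the inductive step, so S_n = 2^n + 2·6^n for all n ≥ 1.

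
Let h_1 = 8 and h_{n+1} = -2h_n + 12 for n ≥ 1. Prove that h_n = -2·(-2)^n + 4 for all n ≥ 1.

Base case: h_1 = 8, and -2·(-2)^1 + 4 = 4 + 4 = 8.
Assume h_j = -2·(-2)^j + 4 for some j ≥ 1.
Then h_{j+1} = -2h_j + 12 = -2·(-2·(-2)^j + 4) + 12 = 4·(-2)^j − 8 + 12 = -2·(-2)^{j+1} + 4.
This completes the inductive step, so h_n = -2·(-2)^n + 4 for all n ≥ 1.

h_n = -2·(-2)^n + 4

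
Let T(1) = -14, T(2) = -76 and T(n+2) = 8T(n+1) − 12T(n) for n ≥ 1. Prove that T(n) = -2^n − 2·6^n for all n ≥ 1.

Base cases: T(1) = -14 and -2^1 − 2·6^1 = -14; T(2) = -76 and -2^2 − 2·6^2 = -76.
Assume T(j) = -2^j − 2·6^j for all 1 ≤ j ≤ r, where r ≥ 2.
Then T(r+1) = 8T(r) − 12T(r−1) = 8·(-2^r − 2·6^r) − 12·(-2^{r−1} − 2·6^{r−1}) = -(8·2 − 12)2^{r−1} − 2·(8·6 − 12)6^{r−1} = -4·2^{r−1} − 72·6^{r−1} = -2^{r+1} − 2·6^{r+1}.
Hence T(n) = -2^n − 2·6^n for every n ≥ 1, by strong induction.

T(n) = -2^n − 2·6^n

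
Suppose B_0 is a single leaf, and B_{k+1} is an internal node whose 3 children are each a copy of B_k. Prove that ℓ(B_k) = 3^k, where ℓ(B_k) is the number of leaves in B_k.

Base case: ℓ(B_0) = 1, and 3^0 = 1.
Assume ℓ(B_m) = 3^m.
Then ℓ(B_{m+1}) = 3·ℓ(B_m) = 3·3^m = 3^{m+1}.
So the formula holds for m+1, and by induction ℓ(B_k) = 3^k for all k ≥ 0.

ℓ(B_k) = 3^k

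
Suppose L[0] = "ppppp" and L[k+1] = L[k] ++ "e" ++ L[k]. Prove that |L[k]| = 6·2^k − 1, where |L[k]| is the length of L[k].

Base case: |L[0]| = 5, and 6·2^0 − 1 = 5.
Assume |L[m]| = 6·2^m − 1.
Then |L[m+1]| = |L[m]| + 1 + |L[m]| = 2|L[m]| + 1 = 2(6·2^m − 1) + 1 = 6·2^{m+1} − 2 + 1 = 6·2^{m+1} − 1.
This completes the inductive step, so |L[k]| = 6·2^k − 1 for all k ≥ 0.

|L[k]| = 6·2^k − 1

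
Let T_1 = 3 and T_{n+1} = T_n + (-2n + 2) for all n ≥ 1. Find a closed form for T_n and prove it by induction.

Claim: T_n = -n^2 + 3n + 1.

Base case: T_1 = 3, and -1^2 + 3·1 + 1 = 3.
Assume T_r = -r^2 + 3r + 1.
Then T_{r+1} = T_r + (-2r + 2) = (-r^2 + 3r + 1) + (-2r + 2) = -r^2 + r + 3,
and -(r+1)^2 + 3·(r+1) + 1 = -r^2 + r + 3.
Hence T_n = -n^2 + 3n + 1 for every n ≥ 1, by induction.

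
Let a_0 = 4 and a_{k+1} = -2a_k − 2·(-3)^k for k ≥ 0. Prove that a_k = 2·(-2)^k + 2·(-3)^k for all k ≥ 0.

Base case: a_0 = 4, and 2·(-2)^0 + 2·(-3)^0 = 2 + 2 = 4.
Assume a_j = 2·(-2)^j + 2·(-3)^j for some j ≥ 0.
Then a_{j+1} = -2a_j − 2·(-3)^j = -2·(2·(-2)^j + 2·(-3)^j) − 2·(-3)^j = 2·(-2)^{j+1} − 4·(-3)^j − 2·(-3)^j = 2·(-2)^{j+1} − 6·(-3)^j = 2·(-2)^{j+1} + 2·(-3)^{j+1}.
This completes the inductive step, so a_k = 2·(-2)^k + 2·(-3)^k for all k ≥ 0.

a_k = 2·(-2)^k + 2·(-3)^k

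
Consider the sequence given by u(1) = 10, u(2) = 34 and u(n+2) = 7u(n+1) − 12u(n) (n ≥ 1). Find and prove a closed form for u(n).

Claim: u(n) = 4^n + 2·3^n.

Base cases: u(1) = 10 and 4^1 + 2·3^1 = 10; u(2) = 34 and 4^2 + 2·3^2 = 34.
Assume u(j) = 4^j + 2·3^j for all 1 ≤ j ≤ k, where k ≥ 2.
Then u(k+1) = 7u(k) − 12u(k−1) = 7·(4^k + 2·3^k) − 12·(4^{k−1} + 2·3^{k−1}) = (7·4 − 12)4^{k−1} + 2·(7·3 − 12)3^{k−1} = 16·4^{k−1} + 18·3^{k−1} = 4^{k+1} + 2·3^{k+1}.
So the formula holds for k+1, and by strong induction u(n) = 4^n + 2·3^n for all n ≥ 1.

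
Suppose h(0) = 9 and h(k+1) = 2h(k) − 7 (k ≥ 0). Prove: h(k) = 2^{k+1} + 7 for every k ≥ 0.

Base case: h(0) = 9, and 2^{0+1} + 7 = 2 + 7 = 9.
Assume h(j) = 2^{j+1} + 7 for some j ≥ 0.
Then h(j+1) = 2h(j) − 7 = 2·(2^{j+1} + 7) − 7 = 2^{j+2} + 14 − 7 = 2^{j+2} + 7.
Hence h(k) = 2^{k+1} + 7 for every k ≥ 0, by induction.

h(k) = 2^{k+1} + 7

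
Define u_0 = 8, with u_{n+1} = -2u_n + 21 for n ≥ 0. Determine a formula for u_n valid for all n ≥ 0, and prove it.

Claim: u_n = (-2)^n + 7.

Base case: u_0 = 8, and (-2)^0 + 7 = 1 + 7 = 8.
Assume u_m = (-2)^m + 7 for some m ≥ 0.
Then u_{m+1} = -2u_m + 21 = -2·((-2)^m + 7) + 21 = -2·(-2)^m − 14 + 21 = (-2)^{m+1} + 7.
So the formula holds for m+1, and by induction u_n = (-2)^n + 7 for all n ≥ 0.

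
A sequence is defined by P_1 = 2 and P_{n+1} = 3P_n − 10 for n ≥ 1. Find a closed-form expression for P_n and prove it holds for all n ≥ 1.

Claim: P_n = -3^n + 5.

Base case: P_1 = 2, and -3^1 + 5 = -3 + 5 = 2.
Assume P_j = -3^j + 5 for some j ≥ 1.
Then P_{j+1} = 3P_j − 10 = 3·(-3^j + 5) − 10 = -3^{j+1} + 15 − 10 = -3^{j+1} + 5.
This completes the inductive step, so P_n = -3^n + 5 for all n ≥ 1.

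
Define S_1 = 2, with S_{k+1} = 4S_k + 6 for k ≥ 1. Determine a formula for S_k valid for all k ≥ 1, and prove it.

Claim: S_k = 4^k − 2.

Base case: S_1 = 2, and 4^1 − 2 = 4 − 2 = 2.
Assume S_m = 4^m − 2 for some m ≥ 1.
Then S_{m+1} = 4S_m + 6 = 4·(4^m − 2) + 6 = 4^{m+1} − 8 + 6 = 4^{m+1} − 2.
By induction, S_k = 4^k − 2 for all k ≥ 1.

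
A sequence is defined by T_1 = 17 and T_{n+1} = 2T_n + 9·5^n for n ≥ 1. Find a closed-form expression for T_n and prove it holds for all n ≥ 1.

Claim: T_n = 2^n + 3·5^n.

Base case: T_1 = 17, and 2^1 + 3·5^1 = 2 + 15 = 17.
Assume T_r = 2^r + 3·5^r for some r ≥ 1.
Then T_{r+1} = 2T_r + 9·5^r = 2·(2^r + 3·5^r) + 9·5^r = 2^{r+1} + 6·5^r + 9·5^r = 2^{r+1} + 15·5^r = 2^{r+1} + 3·5^{r+1}.
This completes the inductive step, so T_n = 2^n + 3·5^n for all n ≥ 1.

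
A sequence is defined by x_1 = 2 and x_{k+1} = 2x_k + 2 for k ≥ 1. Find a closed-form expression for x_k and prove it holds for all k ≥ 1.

Claim: x_k = 2^{k+1} − 2.

Base case: x_1 = 2, and 2^{1+1} − 2 = 4 − 2 = 2.
Assume x_r = 2^{r+1} − 2 for some r ≥ 1.
Then x_{r+1} = 2x_r + 2 = 2·(2^{r+1} − 2) + 2 = 2^{r+2} − 4 + 2 = 2^{r+2} − 2.
Hence x_k = 2^{k+1} − 2 for every k ≥ 1, by induction.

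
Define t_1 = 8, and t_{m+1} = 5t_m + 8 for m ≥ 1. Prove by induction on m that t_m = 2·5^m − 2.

Base case: t_1 = 8, and 2·5^1 − 2 = 10 − 2 = 8.
Assume t_k = 2·5^k − 2 for some k ≥ 1.
Then t_{k+1} = 5t_k + 8 = 5·(2·5^k − 2) + 8 = 10·5^k − 10 + 8 = 2·5^{k+1} − 2.
Hence t_m = 2·5^m − 2 for every m ≥ 1, by induction.

t_m = 2·5^m − 2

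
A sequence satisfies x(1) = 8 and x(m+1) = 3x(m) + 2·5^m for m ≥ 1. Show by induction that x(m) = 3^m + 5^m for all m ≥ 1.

Base case: x(1) = 8, and 3^1 + 5^1 = 3 + 5 = 8.
Assume x(r) = 3^r + 5^r for some r ≥ 1.
Then x(r+1) = 3x(r) + 2·5^r = 3·(3^r + 5^r) + 2·5^r = 3^{r+1} + 3·5^r + 2·5^r = 3^{r+1} + 5·5^r = 3^{r+1} + 5^{r+1}.
So the formula holds for r+1, and by induction x(m) = 3^m + 5^m for all m ≥ 1.

x(m) = 3^m + 5^m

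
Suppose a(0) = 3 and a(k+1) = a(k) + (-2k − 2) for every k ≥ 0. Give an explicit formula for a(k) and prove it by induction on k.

Claim: a(k) = -k^2 − k + 3.

Base case: a(0) = 3, and -0^2 − 0 + 3 = 3.
Assume a(j) = -j^2 − j + 3.
Then a(j+1) = a(j) + (-2j − 2) = (-j^2 − j + 3) + (-2j − 2) = -j^2 − 3j + 1,
and -(j+1)^2 − (j+1) + 3 = -j^2 − 3j + 1.
By induction, a(k) = -k^2 − k + 3 for all k ≥ 0.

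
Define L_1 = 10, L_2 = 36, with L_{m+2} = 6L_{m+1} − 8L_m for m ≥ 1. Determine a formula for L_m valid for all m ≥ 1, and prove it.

Claim: L_m = 2^m + 2·4^m.

Base cases: L_1 = 10 and 2^1 + 2·4^1 = 10; L_2 = 36 and 2^2 + 2·4^2 = 36.
Assume L_j = 2^j + 2·4^j for all 1 ≤ j ≤ r, where r ≥ 2.
Then L_{r+1} = 6L_r − 8L_{r−1} = 6·(2^r + 2·4^r) − 8·(2^{r−1} + 2·4^{r−1}) = (6·2 − 8)2^{r−1} + 2·(6·4 − 8)4^{r−1} = 4·2^{r−1} + 32·4^{r−1} = 2^{r+1} + 2·4^{r+1}.
This completes the inductive step, so L_m = 2^m + 2·4^m for all m ≥ 1.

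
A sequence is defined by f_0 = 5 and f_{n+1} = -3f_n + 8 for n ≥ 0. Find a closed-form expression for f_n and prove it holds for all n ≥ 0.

Claim: f_n = 3·(-3)^n + 2.

Base case: f_0 = 5, and 3·(-3)^0 + 2 = 3 + 2 = 5.
Assume f_j = 3·(-3)^j + 2 for some j ≥ 0.
Then f_{j+1} = -3f_j + 8 = -3·(3·(-3)^j + 2) + 8 = -9·(-3)^j − 6 + 8 = 3·(-3)^{j+1} + 2.
Hence f_n = 3·(-3)^n + 2 for every n ≥ 0, by induction.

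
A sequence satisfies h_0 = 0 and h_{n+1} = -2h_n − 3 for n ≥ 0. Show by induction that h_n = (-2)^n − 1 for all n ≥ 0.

Base case: h_0 = 0, and (-2)^0 − 1 = 1 − 1 = 0.
Assume h_m = (-2)^m − 1 for some m ≥ 0.
Then h_{m+1} = -2h_m − 3 = -2·((-2)^m − 1) − 3 = -2·(-2)^m + 2 − 3 = (-2)^{m+1} − 1.
So the formula holds for m+1, and by induction h_n = (-2)^n − 1 for all n ≥ 0.

h_n = (-2)^n − 1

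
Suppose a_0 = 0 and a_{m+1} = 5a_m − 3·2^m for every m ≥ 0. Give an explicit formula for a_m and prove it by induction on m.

Claim: a_m = -5^m + 2^m.

Base case: a_0 = 0, and -5^0 + 2^0 = -1 + 1 = 0.
Assume a_r = -5^r + 2^r for some r ≥ 0.
Then a_{r+1} = 5a_r − 3·2^r = 5·(-5^r + 2^r) − 3·2^r = -5^{r+1} + 5·2^r − 3·2^r = -5^{r+1} + 2·2^r = -5^{r+1} + 2^{r+1}.
So the formula holds for r+1, and by induction a_m = -5^m + 2^m for all m ≥ 0.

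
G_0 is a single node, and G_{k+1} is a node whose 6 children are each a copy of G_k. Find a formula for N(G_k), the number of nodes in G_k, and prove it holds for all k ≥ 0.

Claim: N(G_k) = (6^{k+1} − 1)/5.

Base case: N(G_0) = 1, and (6^{0+1} − 1)/5 = 1.
Assume N(G_j) = (6^{j+1} − 1)/5.
Then N(G_{j+1}) = 1 + 6N(G_j) = 1 + 6·(6^{j+1} − 1)/5 = 1 + (6^{j+2} − 6)/5 = (5 + 6^{j+2} − 6)/5 = (6^{j+2} − 1)/5.
By induction, N(G_k) = (6^{k+1} − 1)/5 for all k ≥ 0.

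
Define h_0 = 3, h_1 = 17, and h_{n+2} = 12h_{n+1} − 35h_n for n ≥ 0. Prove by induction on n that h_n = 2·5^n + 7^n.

Base cases: h_0 = 3 and 2·5^0 + 7^0 = 3; h_1 = 17 and 2·5^1 + 7^1 = 17.
Assume h_j = 2·5^j + 7^j for all 0 ≤ j ≤ r, where r ≥ 1.
Then h_{r+1} = 12h_r − 35h_{r−1} = 12·(2·5^r + 7^r) − 35·(2·5^{r−1} + 7^{r−1}) = 2·(12·5 − 35)5^{r−1} + (12·7 − 35)7^{r−1} = 50·5^{r−1} + 49·7^{r−1} = 2·5^{r+1} + 7^{r+1}.
Hence h_n = 2·5^n + 7^n for every n ≥ 0, by strong induction.

h_n = 2·5^n + 7^n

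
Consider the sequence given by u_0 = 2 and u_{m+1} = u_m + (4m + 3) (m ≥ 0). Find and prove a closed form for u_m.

Claim: u_m = 2m^2 + m + 2.

Base case: u_0 = 2, and 2·0^2 + 0 + 2 = 2.
Assume u_r = 2r^2 + r + 2.
Then u_{r+1} = u_r + (4r + 3) = (2r^2 + r + 2) + (4r + 3) = 2r^2 + 5r + 5,
and 2·(r+1)^2 + (r+1) + 2 = 2r^2 + 5r + 5.
By induction, u_m = 2m^2 + m + 2 for all m ≥ 0.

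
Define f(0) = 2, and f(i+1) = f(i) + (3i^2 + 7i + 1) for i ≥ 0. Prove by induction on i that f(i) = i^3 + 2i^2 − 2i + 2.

Base case: f(0) = 2, and 0^3 + 2·0^2 − 2·0 + 2 = 2.
Assume f(k) = k^3 + 2k^2 − 2k + 2.
Then f(k+1) = f(k) + (3k^2 + 7k + 1) = (k^3 + 2k^2 − 2k + 2) + (3k^2 + 7k + 1) = k^3 + 5k^2 + 5k + 3,
and (k+1)^3 + 2·(k+1)^2 − 2·(k+1) + 2 = k^3 + 5k^2 + 5k + 3.
By induction, f(i) = i^3 + 2i^2 − 2i + 2 for all i ≥ 0.

f(i) = i^3 + 2i^2 − 2i + 2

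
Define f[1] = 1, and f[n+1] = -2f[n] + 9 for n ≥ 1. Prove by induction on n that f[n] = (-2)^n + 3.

Base case: f[1] = 1, and (-2)^1 + 3 = -2 + 3 = 1.
Assume f[r] = (-2)^r + 3 for some r ≥ 1.
Then f[r+1] = -2f[r] + 9 = -2·((-2)^r + 3) + 9 = -2·(-2)^r − 6 + 9 = (-2)^{r+1} + 3.
This completes the inductive step, so f[n] = (-2)^n + 3 for all n ≥ 1.

f[n] = (-2)^n + 3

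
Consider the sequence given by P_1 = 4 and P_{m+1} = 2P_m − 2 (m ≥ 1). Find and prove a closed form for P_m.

Claim: P_m = 2^m + 2.

Base case: P_1 = 4, and 2^1 + 2 = 2 + 2 = 4.
Assume P_j = 2^j + 2 for some j ≥ 1.
Then P_{j+1} = 2P_j − 2 = 2·(2^j + 2) − 2 = 2^{j+1} + 4 − 2 = 2^{j+1} + 2.
By induction, P_m = 2^m + 2 for all m ≥ 1.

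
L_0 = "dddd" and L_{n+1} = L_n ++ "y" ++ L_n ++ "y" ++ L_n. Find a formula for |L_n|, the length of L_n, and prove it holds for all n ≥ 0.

Claim: |L_n| = 5·3^n − 1.

Base case: |L_0| = 4, and 5·3^0 − 1 = 4.
Assume |L_r| = 5·3^r − 1.
Then |L_{r+1}| = 3|L_r| + 2 = 3(5·3^r − 1) + 2 = 5·3^{r+1} − 3 + 2 = 5·3^{r+1} − 1.
This completes the inductive step, so |L_n| = 5·3^n − 1 for all n ≥ 0.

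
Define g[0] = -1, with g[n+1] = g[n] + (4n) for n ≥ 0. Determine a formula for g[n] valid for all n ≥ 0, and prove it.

Claim: g[n] = 2n^2 − 2n − 1.

Base case: g[0] = -1, and 2·0^2 − 2·0 − 1 = -1.
Assume g[m] = 2m^2 − 2m − 1.
Then g[m+1] = g[m] + (4m) = (2m^2 − 2m − 1) + (4m) = 2m^2 + 2m − 1,
and 2·(m+1)^2 − 2·(m+1) − 1 = 2m^2 + 2m − 1.
By induction, g[n] = 2n^2 − 2n − 1 for all n ≥ 0.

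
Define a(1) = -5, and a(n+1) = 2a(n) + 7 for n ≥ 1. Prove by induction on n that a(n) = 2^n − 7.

Base case: a(1) = -5, and 2^1 − 7 = 2 − 7 = -5.
Assume a(k) = 2^k − 7 for some k ≥ 1.
Then a(k+1) = 2a(k) + 7 = 2·(2^k − 7) + 7 = 2^{k+1} − 14 + 7 = 2^{k+1} − 7.
So the formula holds for k+1, and by induction a(n) = 2^n − 7 for all n ≥ 1.

a(n) = 2^n − 7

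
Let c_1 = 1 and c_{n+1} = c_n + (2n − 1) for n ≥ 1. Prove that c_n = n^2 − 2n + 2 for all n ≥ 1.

Base case: c_1 = 1, and 1^2 − 2·1 + 2 = 1.
Assume c_k = k^2 − 2k + 2.
Then c_{k+1} = c_k + (2k − 1) = (k^2 − 2k + 2) + (2k − 1) = k^2 + 1,
and (k+1)^2 − 2·(k+1) + 2 = k^2 + 1.
This completes the inductive step, so c_n = n^2 − 2n + 2 for all n ≥ 1.

c_n = n^2 − 2n + 2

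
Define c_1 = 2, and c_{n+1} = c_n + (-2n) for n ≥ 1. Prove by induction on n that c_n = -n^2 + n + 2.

Base case: c_1 = 2, and -1^2 + 1 + 2 = 2.
Assume c_m = -m^2 + m + 2.
Then c_{m+1} = c_m + (-2m) = (-m^2 + m + 2) + (-2m) = -m^2 − m + 2,
and -(m+1)^2 + (m+1) + 2 = -m^2 − m + 2.
By induction, c_n = -n^2 + n + 2 for all n ≥ 1.

c_n = -n^2 + n + 2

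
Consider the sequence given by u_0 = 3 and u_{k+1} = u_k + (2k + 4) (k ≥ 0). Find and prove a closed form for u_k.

Claim: u_k = k^2 + 3k + 3.

Base case: u_0 = 3, and 0^2 + 3·0 + 3 = 3.
Assume u_j = j^2 + 3j + 3.
Then u_{j+1} = u_j + (2j + 4) = (j^2 + 3j + 3) + (2j + 4) = j^2 + 5j + 7,
and (j+1)^2 + 3·(j+1) + 3 = j^2 + 5j + 7.
By induction, u_k = k^2 + 3k + 3 for all k ≥ 0.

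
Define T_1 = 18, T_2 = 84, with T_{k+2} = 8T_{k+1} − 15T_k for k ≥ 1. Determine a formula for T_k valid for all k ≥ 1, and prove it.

Claim: T_k = 3·5^k + 3^k.

Base cases: T_1 = 18 and 3·5^1 + 3^1 = 18; T_2 = 84 and 3·5^2 + 3^2 = 84.
Assume T_j = 3·5^j + 3^j for all 1 ≤ j ≤ m, where m ≥ 2.
Then T_{m+1} = 8T_m − 15T_{m−1} = 8·(3·5^m + 3^m) − 15·(3·5^{m−1} + 3^{m−1}) = 3·(8·5 − 15)5^{m−1} + (8·3 − 15)3^{m−1} = 75·5^{m−1} + 9·3^{m−1} = 3·5^{m+1} + 3^{m+1}.
So the formula holds for m+1, and by strong induction T_k = 3·5^k + 3^k for all k ≥ 1.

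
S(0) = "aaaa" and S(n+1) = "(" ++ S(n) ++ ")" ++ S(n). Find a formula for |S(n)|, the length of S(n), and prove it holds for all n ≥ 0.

Claim: |S(n)| = 6·2^n − 2.

Base case: |S(0)| = 4, and 6·2^0 − 2 = 4.
Assume |S(k)| = 6·2^k − 2.
Then |S(k+1)| = 1 + |S(k)| + 1 + |S(k)| = 2|S(k)| + 2 = 2(6·2^k − 2) + 2 = 6·2^{k+1} − 4 + 2 = 6·2^{k+1} − 2.
Hence |S(n)| = 6·2^n − 2 for every n ≥ 0, by induction.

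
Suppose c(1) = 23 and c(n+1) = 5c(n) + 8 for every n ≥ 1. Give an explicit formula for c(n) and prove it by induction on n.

Claim: c(n) = 5^{n+1} − 2.

Base case: c(1) = 23, and 5^{1+1} − 2 = 25 − 2 = 23.
Assume c(r) = 5^{r+1} − 2 for some r ≥ 1.
Then c(r+1) = 5c(r) + 8 = 5·(5^{r+1} − 2) + 8 = 5^{r+2} − 10 + 8 = 5^{r+2} − 2.
This completes the inductive step, so c(n) = 5^{n+1} − 2 for all n ≥ 1.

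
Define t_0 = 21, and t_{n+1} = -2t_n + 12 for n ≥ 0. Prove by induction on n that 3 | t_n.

Base case: t_0 = 21 = 3·7, so 3 | t_0.
Assume 3 | t_r, so t_r = 3s for some integer s.
Then t_{r+1} = -2t_r + 12 = -2·(3s) + 12 = 3(-2s + 4), so 3 | t_{r+1}.
So the property holds for r+1, and by induction 3 | t_n for all n ≥ 0.

3 | t_n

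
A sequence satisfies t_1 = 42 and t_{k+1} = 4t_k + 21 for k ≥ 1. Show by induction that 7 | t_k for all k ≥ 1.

Base case: t_1 = 42 = 7·6, so 7 | t_1.
Assume 7 | t_r, so t_r = 7s for some integer s.
Then t_{r+1} = 4t_r + 21 = 4·(7s) + 21 = 7(4s + 3), so 7 | t_{r+1}.
By induction, 7 | t_k for all k ≥ 1.

7 | t_k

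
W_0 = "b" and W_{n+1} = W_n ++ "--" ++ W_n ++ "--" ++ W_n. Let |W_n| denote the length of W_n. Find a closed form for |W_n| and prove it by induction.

Claim: |W_n| = 3^{n+1} − 2.

Base case: |W_0| = 1, and 3^{0+1} − 2 = 1.
Assume |W_m| = 3^{m+1} − 2.
Then |W_{m+1}| = 3|W_m| + 4 = 3(3^{m+1} − 2) + 4 = 3^{m+2} − 6 + 4 = 3^{m+2} − 2.
Hence |W_n| = 3^{n+1} − 2 for every n ≥ 0, by induction.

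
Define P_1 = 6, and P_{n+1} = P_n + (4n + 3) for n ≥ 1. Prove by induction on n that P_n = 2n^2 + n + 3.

Base case: P_1 = 6, and 2·1^2 + 1 + 3 = 6.
Assume P_m = 2m^2 + m + 3.
Then P_{m+1} = P_m + (4m + 3) = (2m^2 + m + 3) + (4m + 3) = 2m^2 + 5m + 6,
and 2·(m+1)^2 + (m+1) + 3 = 2m^2 + 5m + 6.
This completes the inductive step, so P_n = 2n^2 + n + 3 for all n ≥ 1.

P_n = 2n^2 + n + 3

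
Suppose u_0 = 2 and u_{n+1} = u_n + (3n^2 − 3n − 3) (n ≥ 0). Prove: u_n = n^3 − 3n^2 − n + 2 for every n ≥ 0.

Base case: u_0 = 2, and 0^3 − 3·0^2 − 0 + 2 = 2.
Assume u_r = r^3 − 3r^2 − r + 2.
Then u_{r+1} = u_r + (3r^2 − 3r − 3) = (r^3 − 3r^2 − r + 2) + (3r^2 − 3r − 3) = r^3 − 4r − 1,
and (r+1)^3 − 3·(r+1)^2 − (r+1) + 2 = r^3 − 4r − 1.
This completes the inductive step, so u_n = n^3 − 3n^2 − n + 2 for all n ≥ 0.

u_n = n^3 − 3n^2 − n + 2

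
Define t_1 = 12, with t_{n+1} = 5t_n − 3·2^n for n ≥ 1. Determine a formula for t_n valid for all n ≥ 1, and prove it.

Claim: t_n = 2·5^n + 2^n.

Base case: t_1 = 12, and 2·5^1 + 2^1 = 10 + 2 = 12.
Assume t_j = 2·5^j + 2^j for some j ≥ 1.
Then t_{j+1} = 5t_j − 3·2^j = 5·(2·5^j + 2^j) − 3·2^j = 2·5^{j+1} + 5·2^j − 3·2^j = 2·5^{j+1} + 2·2^j = 2·5^{j+1} + 2^{j+1}.
By induction, t_n = 2·5^n + 2^n for all n ≥ 1.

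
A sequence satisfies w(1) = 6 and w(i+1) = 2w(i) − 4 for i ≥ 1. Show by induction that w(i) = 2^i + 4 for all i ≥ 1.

Base case: w(1) = 6, and 2^1 + 4 = 2 + 4 = 6.
Assume w(m) = 2^m + 4 for some m ≥ 1.
Then w(m+1) = 2w(m) − 4 = 2·(2^m + 4) − 4 = 2^{m+1} + 8 − 4 = 2^{m+1} + 4.
Hence w(i) = 2^i + 4 for every i ≥ 1, by induction.

w(i) = 2^i + 4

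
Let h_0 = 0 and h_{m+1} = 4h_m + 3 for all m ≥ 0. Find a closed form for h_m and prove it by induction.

Claim: h_m = 4^m − 1.

Base case: h_0 = 0, and 4^0 − 1 = 1 − 1 = 0.
Assume h_k = 4^k − 1 for some k ≥ 0.
Then h_{k+1} = 4h_k + 3 = 4·(4^k − 1) + 3 = 4^{k+1} − 4 + 3 = 4^{k+1} − 1.
So the formula holds for k+1, and by induction h_m = 4^m − 1 for all m ≥ 0.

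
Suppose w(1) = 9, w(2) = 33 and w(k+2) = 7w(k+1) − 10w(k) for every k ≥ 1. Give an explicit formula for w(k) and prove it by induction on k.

Claim: w(k) = 5^k + 2·2^k.

Base cases: w(1) = 9 and 5^1 + 2·2^1 = 9; w(2) = 33 and 5^2 + 2·2^2 = 33.
Assume w(j) = 5^j + 2·2^j for all 1 ≤ j ≤ r, where r ≥ 2.
Then w(r+1) = 7w(r) − 10w(r−1) = 7·(5^r + 2·2^r) − 10·(5^{r−1} + 2·2^{r−1}) = (7·5 − 10)5^{r−1} + 2·(7·2 − 10)2^{r−1} = 25·5^{r−1} + 8·2^{r−1} = 5^{r+1} + 2·2^{r+1}.
By strong induction, w(k) = 5^k + 2·2^k for all k ≥ 1.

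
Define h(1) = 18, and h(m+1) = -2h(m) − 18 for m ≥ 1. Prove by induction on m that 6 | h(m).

Base case: h(1) = 18 = 6·3, so 6 | h(1).
Assume 6 | h(k), so h(k) = 6t for some integer t.
Then h(k+1) = -2h(k) − 18 = -2·(6t) − 18 = 6(-2t − 3), so 6 | h(k+1).
By induction, 6 | h(m) for all m ≥ 1.

6 | h(m)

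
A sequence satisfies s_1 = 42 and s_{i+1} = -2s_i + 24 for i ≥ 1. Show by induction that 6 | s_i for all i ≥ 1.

Base case: s_1 = 42 = 6·7, so 6 | s_1.
Assume 6 | s_j, so s_j = 6t for some integer t.
Then s_{j+1} = -2s_j + 24 = -2·(6t) + 24 = 6(-2t + 4), so 6 | s_{j+1}.
This completes the inductive step, so 6 | s_i for all i ≥ 1.

6 | s_i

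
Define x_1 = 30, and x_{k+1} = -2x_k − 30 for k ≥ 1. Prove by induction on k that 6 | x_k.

Base case: x_1 = 30 = 6·5, so 6 | x_1.
Assume 6 | x_j, so x_j = 6t for some integer t.
Then x_{j+1} = -2x_j − 30 = -2·(6t) − 30 = 6(-2t − 5), so 6 | x_{j+1}.
This completes the inductive step, so 6 | x_k for all k ≥ 1.

6 | x_k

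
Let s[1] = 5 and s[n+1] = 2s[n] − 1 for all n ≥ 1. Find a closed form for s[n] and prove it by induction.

Claim: s[n] = 2^{n+1} + 1.

Base case: s[1] = 5, and 2^{1+1} + 1 = 4 + 1 = 5.
Assume s[k] = 2^{k+1} + 1 for some k ≥ 1.
Then s[k+1] = 2s[k] − 1 = 2·(2^{k+1} + 1) − 1 = 2^{k+2} + 2 − 1 = 2^{k+2} + 1.
So the formula holds for k+1, and by induction s[n] = 2^{n+1} + 1 for all n ≥ 1.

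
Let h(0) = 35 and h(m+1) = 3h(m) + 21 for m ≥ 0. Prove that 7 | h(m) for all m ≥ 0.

Base case: h(0) = 35 = 7·5, so 7 | h(0).
Assume 7 | h(r), so h(r) = 7t for some integer t.
Then h(r+1) = 3h(r) + 21 = 3·(7t) + 21 = 7(3t + 3), so 7 | h(r+1).
So the property holds for r+1, and by induction 7 | h(m) for all m ≥ 0.

7 | h(m)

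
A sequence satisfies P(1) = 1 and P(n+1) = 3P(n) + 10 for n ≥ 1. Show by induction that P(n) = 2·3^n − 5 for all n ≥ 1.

Base case: P(1) = 1, and 2·3^1 − 5 = 6 − 5 = 1.
Assume P(r) = 2·3^r − 5 for some r ≥ 1.
Then P(r+1) = 3P(r) + 10 = 3·(2·3^r − 5) + 10 = 6·3^r − 15 + 10 = 2·3^{r+1} − 5.
So the formula holds for r+1, and by induction P(n) = 2·3^n − 5 for all n ≥ 1.

P(n) = 2·3^n − 5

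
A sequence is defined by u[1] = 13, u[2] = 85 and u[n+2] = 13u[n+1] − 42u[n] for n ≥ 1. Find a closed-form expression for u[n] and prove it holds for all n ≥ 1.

Claim: u[n] = 7^n + 6^n.

Base cases: u[1] = 13 and 7^1 + 6^1 = 13; u[2] = 85 and 7^2 + 6^2 = 85.
Assume u[j] = 7^j + 6^j for all 1 ≤ j ≤ k, where k ≥ 2.
Then u[k+1] = 13u[k] − 42u[k−1] = 13·(7^k + 6^k) − 42·(7^{k−1} + 6^{k−1}) = (13·7 − 42)7^{k−1} + (13·6 − 42)6^{k−1} = 49·7^{k−1} + 36·6^{k−1} = 7^{k+1} + 6^{k+1}.
This completes the inductive step, so u[n] = 7^n + 6^n for all n ≥ 1.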